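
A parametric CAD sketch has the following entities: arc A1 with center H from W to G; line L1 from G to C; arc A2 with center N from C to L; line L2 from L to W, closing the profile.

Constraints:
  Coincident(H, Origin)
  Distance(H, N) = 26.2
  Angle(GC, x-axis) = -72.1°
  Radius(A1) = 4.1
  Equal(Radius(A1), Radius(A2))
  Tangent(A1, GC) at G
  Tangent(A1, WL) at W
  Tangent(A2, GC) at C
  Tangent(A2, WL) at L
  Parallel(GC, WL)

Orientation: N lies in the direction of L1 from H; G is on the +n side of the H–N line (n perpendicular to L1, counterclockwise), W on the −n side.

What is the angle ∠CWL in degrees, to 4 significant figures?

17.38°

The slot axis is L1's direction at -72.1°, so u = (cos -72.1°, sin -72.1°) = (0.3074, -0.9516) and n = (−sin -72.1°, cos -72.1°) = (0.9516, 0.3074). H is at the origin and N lies 26.2 along u from H, so N = 26.2·u = (8.053, -24.93). Tangency of A1 to both parallel lines with radius 4.1 puts G and W at H ± 4.1·n: G = (3.902, 1.260), W = (-3.902, -1.260). Equal radii place C and L the same way about N: C = N + 4.1·n = (11.95, -23.67), L = N − 4.1·n = (4.151, -26.19). Then cos ∠CWL = WC·WL / (|WC||WL|), giving 17.38°.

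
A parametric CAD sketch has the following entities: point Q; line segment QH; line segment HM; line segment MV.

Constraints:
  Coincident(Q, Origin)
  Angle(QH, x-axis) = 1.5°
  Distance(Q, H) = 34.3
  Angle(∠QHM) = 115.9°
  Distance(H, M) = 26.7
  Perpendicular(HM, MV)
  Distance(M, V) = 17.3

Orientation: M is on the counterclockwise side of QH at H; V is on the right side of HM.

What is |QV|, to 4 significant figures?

63.69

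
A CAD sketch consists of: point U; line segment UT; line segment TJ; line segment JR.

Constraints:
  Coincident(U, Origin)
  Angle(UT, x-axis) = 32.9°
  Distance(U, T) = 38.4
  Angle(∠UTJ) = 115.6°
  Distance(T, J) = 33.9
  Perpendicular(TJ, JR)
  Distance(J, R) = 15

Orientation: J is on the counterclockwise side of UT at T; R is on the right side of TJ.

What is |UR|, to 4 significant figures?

70.80

∠UTJ = 115.6°, so TJ runs at 32.9° + (180° − 115.6°) = 97.30° from the x-axis; with |TJ| = 33.9, J = T + 33.9·(cos 97.30°, sin 97.30°) = (27.93, 54.48). The perpendicularity gives JR at right angles to TJ; with |JR| = 15.0 on the right of TJ, R = J + 15.0·(0.9919, 0.1271) = (42.81, 56.39). Then |UR| = |R − U| = 70.80.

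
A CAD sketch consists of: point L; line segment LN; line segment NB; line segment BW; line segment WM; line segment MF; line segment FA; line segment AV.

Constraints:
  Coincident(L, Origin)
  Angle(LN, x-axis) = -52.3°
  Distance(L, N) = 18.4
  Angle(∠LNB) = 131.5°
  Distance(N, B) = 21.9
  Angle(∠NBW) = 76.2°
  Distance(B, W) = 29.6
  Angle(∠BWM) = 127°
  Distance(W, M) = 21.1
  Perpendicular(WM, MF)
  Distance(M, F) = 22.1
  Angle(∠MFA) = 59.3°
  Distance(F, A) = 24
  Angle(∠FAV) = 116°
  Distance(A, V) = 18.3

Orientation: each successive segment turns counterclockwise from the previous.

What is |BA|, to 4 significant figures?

22.90

L is at the origin; LN runs at -52.3° with length 18.4, so N = (11.25, -14.56). ∠LNB = 131.5° gives NB at -3.800° from the x-axis; with |NB| = 21.9, B = (33.10, -16.01). ∠NBW = 76.2° gives BW at 100.0° from the x-axis; with |BW| = 29.6, W = (27.96, 13.14). ∠BWM = 127.0° gives WM at 153.0° from the x-axis; with |WM| = 21.1, M = (9.164, 22.72). WM ⟂ MF, so MF runs at -117.0°; with |MF| = 22.1, F = (-0.8695, 3.028). ∠MFA = 59.3° gives FA at 3.700° from the x-axis; with |FA| = 24.0, A = (23.08, 4.577). Then |BA| = |A − B| = 22.90.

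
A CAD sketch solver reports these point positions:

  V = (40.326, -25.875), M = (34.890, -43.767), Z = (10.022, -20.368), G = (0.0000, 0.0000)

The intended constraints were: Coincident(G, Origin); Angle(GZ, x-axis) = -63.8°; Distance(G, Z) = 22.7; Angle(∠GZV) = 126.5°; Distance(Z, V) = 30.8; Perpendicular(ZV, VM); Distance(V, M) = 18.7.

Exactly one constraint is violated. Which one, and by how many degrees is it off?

Perpendicular(ZV, VM) — off by 6.60°.

G = (0.00, 0.00) ✓; GZ at -63.80° ✓; |GZ| = 22.70 ✓; ∠GZV = 126.5° ✓; |ZV| = 30.80 ✓; ∠(ZV, VM) = 96.60° ✗; |VM| = 18.70 ✓.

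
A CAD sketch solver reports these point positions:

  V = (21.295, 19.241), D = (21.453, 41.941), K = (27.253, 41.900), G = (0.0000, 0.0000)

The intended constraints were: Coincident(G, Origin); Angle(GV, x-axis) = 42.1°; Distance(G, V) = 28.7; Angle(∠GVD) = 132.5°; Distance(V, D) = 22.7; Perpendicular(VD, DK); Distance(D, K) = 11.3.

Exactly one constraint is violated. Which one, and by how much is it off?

Distance(D, K) = 11.3 — off by 5.50.

G = (0.00, 0.00) ✓; GV at 42.10° ✓; |GV| = 28.70 ✓; ∠GVD = 132.5° ✓; |VD| = 22.70 ✓; ∠(VD, DK) = 90.01° ✓; |DK| = 5.800 ✗.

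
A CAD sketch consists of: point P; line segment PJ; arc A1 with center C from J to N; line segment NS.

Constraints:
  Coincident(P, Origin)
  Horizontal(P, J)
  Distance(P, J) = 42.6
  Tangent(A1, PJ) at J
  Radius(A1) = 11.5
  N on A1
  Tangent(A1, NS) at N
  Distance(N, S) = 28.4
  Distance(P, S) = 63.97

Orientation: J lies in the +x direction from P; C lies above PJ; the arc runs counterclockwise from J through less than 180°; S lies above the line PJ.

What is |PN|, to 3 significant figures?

55.6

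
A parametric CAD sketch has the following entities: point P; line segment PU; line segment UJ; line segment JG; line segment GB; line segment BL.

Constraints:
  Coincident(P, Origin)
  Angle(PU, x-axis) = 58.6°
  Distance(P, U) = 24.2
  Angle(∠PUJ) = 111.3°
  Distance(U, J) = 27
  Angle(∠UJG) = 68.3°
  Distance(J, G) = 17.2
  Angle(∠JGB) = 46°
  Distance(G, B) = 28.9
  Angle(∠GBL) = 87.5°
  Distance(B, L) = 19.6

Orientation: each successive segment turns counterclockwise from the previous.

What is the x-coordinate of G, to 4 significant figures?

-12.61

P is at the origin; PU runs at 58.6° with length 24.2, so U = (12.61, 20.66). ∠PUJ = 111.3° gives UJ at 127.3° from the x-axis; with |UJ| = 27.0, J = (-3.753, 42.13). ∠UJG = 68.3° gives JG at -121.0° from the x-axis; with |JG| = 17.2, G = (-12.61, 27.39). So G.x = -12.61.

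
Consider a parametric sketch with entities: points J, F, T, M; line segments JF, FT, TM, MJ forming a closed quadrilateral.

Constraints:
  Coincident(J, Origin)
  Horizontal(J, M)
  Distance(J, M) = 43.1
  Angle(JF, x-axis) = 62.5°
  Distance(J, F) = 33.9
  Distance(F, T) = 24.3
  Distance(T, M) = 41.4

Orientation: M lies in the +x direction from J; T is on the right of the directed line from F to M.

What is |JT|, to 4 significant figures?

9.856

J is at the origin; JM is horizontal with |JM| = 43.1 and M in +x, so M = (43.1, 0). JF runs at 62.5° with |JF| = 33.9, so F = (15.65, 30.07). T is determined by |FT| = 24.3 and |TM| = 41.4 together: it lies at the intersection of circle(F, 24.3) and circle(M, 41.4). With |FM| = 40.71, the foot of the radical line on FM is 6.559 from F and the perpendicular offset is √(24.3² − 6.559²) = 23.40. Taking the right-of-FM solution: T = (2.793, 9.451).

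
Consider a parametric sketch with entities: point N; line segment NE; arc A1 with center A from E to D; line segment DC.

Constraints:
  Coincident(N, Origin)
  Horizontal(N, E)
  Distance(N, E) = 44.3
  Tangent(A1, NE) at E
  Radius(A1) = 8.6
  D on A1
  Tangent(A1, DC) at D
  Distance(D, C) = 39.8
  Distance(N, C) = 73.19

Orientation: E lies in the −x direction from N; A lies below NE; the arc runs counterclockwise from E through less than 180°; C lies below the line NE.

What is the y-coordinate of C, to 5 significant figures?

-47.759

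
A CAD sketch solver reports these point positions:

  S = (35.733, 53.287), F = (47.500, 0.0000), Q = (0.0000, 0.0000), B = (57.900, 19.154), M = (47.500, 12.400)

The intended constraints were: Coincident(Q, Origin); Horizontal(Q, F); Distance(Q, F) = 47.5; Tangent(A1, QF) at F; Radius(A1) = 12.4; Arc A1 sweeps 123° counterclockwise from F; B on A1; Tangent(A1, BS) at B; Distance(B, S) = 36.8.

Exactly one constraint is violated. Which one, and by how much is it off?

Distance(B, S) = 36.8 — off by 3.90.

Q = (0.00, 0.00) ✓; Q.y = 0.00, F.y = 0.00 ✓; |QF| = 47.50 ✓; ∠(MF, FQ) = 90.00° ✓; |MF| = 12.40 ✓; bearing(M→B) − bearing(M→F) = 123.0° ✓; |MB| = 12.40 ✓; ∠(MB, BS) = 90.00° ✓; |BS| = 40.70 ✗.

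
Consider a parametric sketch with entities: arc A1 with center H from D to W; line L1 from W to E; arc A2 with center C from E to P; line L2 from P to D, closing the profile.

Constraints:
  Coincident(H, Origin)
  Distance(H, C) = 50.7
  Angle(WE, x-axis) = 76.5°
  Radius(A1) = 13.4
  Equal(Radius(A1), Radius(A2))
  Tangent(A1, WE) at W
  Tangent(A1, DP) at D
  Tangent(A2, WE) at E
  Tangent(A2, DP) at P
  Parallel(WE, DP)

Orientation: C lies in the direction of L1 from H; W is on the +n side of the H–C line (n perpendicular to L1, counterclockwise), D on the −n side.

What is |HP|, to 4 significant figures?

52.44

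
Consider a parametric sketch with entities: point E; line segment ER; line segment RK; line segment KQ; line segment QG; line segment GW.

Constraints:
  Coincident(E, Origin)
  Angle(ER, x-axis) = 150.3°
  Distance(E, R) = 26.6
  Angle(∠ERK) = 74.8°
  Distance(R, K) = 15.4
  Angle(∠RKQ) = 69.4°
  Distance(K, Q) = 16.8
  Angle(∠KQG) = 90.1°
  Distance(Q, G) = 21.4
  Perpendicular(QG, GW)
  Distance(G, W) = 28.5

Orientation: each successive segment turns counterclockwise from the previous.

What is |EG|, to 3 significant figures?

24.7

E is at the origin; ER runs at 150.3° with length 26.6, so R = (-23.1, 13.2). ∠ERK = 74.8° gives RK at -104° from the x-axis; with |RK| = 15.4, K = (-27.0, -1.73). ∠RKQ = 69.4° gives KQ at 6.10° from the x-axis; with |KQ| = 16.8, Q = (-10.3, 0.0550). ∠KQG = 90.1° gives QG at 96.0° from the x-axis; with |QG| = 21.4, G = (-12.5, 21.3). Then |EG| = |G − E| = 24.7.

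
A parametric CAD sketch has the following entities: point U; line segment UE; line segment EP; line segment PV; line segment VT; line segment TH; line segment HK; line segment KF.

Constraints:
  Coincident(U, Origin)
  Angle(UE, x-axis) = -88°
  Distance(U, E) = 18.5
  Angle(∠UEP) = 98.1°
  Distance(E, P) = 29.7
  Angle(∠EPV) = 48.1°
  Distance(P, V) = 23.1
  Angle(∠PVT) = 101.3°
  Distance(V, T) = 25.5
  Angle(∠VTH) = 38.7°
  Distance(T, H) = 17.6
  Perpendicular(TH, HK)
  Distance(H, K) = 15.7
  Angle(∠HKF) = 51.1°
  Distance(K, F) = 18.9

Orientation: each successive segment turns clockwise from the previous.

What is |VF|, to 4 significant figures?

20.88

U is at the origin; UE runs at -88.0° with length 18.5, so E = (0.6456, -18.49). ∠UEP = 98.1° gives EP at -169.9° from the x-axis; with |EP| = 29.7, P = (-28.59, -23.70). ∠EPV = 48.1° gives PV at 58.20° from the x-axis; with |PV| = 23.1, V = (-16.42, -4.065). ∠PVT = 101.3° gives VT at -20.50° from the x-axis; with |VT| = 25.5, T = (7.464, -12.99). ∠VTH = 38.7° gives TH at -161.8° from the x-axis; with |TH| = 17.6, H = (-9.256, -18.49). TH is perpendicular to HK, so HK runs at 108.2°; with |HK| = 15.7, K = (-14.16, -3.577). ∠HKF = 51.1° gives KF at -20.70° from the x-axis; with |KF| = 18.9, F = (3.520, -10.26). Then |VF| = |F − V| = 20.88.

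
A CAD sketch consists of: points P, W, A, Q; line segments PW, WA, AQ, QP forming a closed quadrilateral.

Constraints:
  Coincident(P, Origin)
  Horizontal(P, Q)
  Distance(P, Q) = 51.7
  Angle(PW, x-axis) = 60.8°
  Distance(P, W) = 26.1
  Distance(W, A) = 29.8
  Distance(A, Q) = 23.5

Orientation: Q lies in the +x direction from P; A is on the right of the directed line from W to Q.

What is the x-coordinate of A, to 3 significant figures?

28.3

Checks: PW at 60.80° ✓; |WA| = 29.80 ✓; |AQ| = 23.50 ✓.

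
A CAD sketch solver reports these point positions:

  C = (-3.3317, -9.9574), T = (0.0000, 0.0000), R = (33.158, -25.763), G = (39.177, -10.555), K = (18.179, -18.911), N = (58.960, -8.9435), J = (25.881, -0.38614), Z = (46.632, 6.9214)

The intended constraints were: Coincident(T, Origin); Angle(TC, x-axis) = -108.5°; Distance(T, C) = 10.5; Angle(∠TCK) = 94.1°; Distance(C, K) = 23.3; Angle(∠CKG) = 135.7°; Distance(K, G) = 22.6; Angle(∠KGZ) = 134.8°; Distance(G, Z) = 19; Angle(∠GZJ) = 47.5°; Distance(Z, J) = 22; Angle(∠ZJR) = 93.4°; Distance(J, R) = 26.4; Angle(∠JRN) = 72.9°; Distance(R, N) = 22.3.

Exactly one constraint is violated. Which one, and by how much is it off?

Distance(R, N) = 22.3 — off by 8.50.

T = (0.00, 0.00) ✓; TC at -108.5° ✓; |TC| = 10.50 ✓; ∠TCK = 94.10° ✓; |CK| = 23.30 ✓; ∠CKG = 135.7° ✓; |KG| = 22.60 ✓; ∠KGZ = 134.8° ✓; |GZ| = 19.00 ✓; ∠GZJ = 47.50° ✓; |ZJ| = 22.00 ✓; ∠ZJR = 93.40° ✓; |JR| = 26.40 ✓; ∠JRN = 72.90° ✓; |RN| = 30.80 ✗.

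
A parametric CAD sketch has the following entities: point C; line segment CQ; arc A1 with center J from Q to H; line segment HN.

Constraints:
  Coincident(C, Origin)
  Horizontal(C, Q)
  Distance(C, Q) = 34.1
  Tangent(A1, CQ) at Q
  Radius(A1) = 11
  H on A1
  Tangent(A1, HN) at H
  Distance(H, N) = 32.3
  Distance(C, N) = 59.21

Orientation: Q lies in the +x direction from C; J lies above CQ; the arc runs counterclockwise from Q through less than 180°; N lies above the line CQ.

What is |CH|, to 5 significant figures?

46.771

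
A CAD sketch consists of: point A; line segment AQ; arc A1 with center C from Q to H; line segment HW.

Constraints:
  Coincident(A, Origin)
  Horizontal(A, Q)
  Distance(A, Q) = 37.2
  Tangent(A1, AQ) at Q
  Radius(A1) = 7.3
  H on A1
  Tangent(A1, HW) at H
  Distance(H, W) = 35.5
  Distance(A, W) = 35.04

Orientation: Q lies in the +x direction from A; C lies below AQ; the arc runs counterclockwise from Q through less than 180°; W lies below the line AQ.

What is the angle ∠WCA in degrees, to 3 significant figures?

56.3°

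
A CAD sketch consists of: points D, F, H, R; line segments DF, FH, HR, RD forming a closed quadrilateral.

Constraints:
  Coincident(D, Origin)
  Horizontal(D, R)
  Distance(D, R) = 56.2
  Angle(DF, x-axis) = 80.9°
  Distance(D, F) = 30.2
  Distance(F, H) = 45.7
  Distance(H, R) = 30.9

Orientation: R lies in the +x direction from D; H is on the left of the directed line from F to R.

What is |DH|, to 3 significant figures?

58.9

Checks: D.y = 0.00, R.y = 0.00 ✓; |FH| = 45.70 ✓; |HR| = 30.90 ✓.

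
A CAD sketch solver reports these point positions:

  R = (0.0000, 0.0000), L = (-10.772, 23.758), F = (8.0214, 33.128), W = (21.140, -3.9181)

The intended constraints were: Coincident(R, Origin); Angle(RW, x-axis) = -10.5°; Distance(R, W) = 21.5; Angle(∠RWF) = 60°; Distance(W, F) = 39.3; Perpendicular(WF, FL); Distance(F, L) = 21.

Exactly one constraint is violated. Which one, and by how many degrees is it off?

Perpendicular(WF, FL) — off by 7.00°.

R = (0.00, 0.00) ✓; RW at -10.50° ✓; |RW| = 21.50 ✓; ∠RWF = 60.00° ✓; |WF| = 39.30 ✓; ∠(WF, FL) = 97.00° ✗; |FL| = 21.00 ✓.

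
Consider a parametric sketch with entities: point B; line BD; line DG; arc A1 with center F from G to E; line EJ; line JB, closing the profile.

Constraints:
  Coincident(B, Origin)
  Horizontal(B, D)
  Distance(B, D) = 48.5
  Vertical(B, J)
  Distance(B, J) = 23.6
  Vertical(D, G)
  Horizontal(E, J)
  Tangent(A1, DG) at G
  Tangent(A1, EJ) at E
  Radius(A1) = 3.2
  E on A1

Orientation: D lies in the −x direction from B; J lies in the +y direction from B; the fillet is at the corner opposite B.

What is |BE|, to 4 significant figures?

51.08

B is at the origin; BD is horizontal with |BD| = 48.5 and D on the −x side, so D = (-48.50, 0.000). BJ is vertical with |BJ| = 23.6 and J on the +y side, so J = (0.000, 23.60). The virtual corner opposite B is at (-48.50, 23.60). The tangent condition forces FG to be normal to DG and since A1 is tangent to EJ there, FE ⟂ EJ, with radius 3.2, so the center F sits 3.2 in from both sides at F = (-45.30, 20.40). That places the tangent points at G = (-48.50, 20.40) on DG and E = (-45.30, 23.60) on EJ. Then |BE| = |E − B| = 51.08.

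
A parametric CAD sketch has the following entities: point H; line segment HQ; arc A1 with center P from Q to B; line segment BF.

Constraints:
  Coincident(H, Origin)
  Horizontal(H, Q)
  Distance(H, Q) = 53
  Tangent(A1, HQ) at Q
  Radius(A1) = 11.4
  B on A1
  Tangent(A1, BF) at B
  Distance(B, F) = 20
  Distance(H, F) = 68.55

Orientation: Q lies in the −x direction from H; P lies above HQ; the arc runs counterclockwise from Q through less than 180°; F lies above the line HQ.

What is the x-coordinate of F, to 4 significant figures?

-59.88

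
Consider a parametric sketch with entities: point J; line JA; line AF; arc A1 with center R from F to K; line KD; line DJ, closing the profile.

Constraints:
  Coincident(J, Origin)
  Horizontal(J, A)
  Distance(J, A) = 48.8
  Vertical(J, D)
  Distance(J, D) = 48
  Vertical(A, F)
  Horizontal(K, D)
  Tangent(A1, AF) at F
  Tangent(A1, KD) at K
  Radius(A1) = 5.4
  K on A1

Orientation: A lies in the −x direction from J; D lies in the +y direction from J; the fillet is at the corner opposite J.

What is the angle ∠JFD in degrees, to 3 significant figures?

47.4°

The virtual corner opposite J is at (-48.8, 48.0). The tangent condition forces RF to be normal to AF and A1 meets KD tangentially, so RK is at right angles to KD, with radius 5.4, so the center R sits 5.4 in from both sides at R = (-43.4, 42.6). That places the tangent points at F = (-48.8, 42.6) on AF and K = (-43.4, 48.0) on KD. Then cos ∠JFD = FJ·FD / (|FJ||FD|), giving 47.4°.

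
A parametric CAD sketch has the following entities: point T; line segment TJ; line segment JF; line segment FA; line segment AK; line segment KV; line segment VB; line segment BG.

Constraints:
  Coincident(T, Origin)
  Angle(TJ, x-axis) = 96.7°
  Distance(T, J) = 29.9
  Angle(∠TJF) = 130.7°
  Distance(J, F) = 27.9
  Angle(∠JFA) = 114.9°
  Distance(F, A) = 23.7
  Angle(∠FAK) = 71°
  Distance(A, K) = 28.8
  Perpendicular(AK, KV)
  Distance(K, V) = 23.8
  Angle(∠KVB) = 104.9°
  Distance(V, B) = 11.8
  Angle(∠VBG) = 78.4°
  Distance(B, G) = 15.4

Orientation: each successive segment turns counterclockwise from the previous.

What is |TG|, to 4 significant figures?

41.23

T is at the origin; TJ runs at 96.7° with length 29.9, so J = (-3.488, 29.70). ∠TJF = 130.7° gives JF at 146.0° from the x-axis; with |JF| = 27.9, F = (-26.62, 45.30). ∠JFA = 114.9° gives FA at -148.9° from the x-axis; with |FA| = 23.7, A = (-46.91, 33.06). ∠FAK = 71.0° gives AK at -39.90° from the x-axis; with |AK| = 28.8, K = (-24.82, 14.58). The perpendicularity gives KV at right angles to AK, so KV runs at 50.10°; with |KV| = 23.8, V = (-9.551, 32.84). ∠KVB = 104.9° gives VB at 125.2° from the x-axis; with |VB| = 11.8, B = (-16.35, 42.48). ∠VBG = 78.4° gives BG at -133.2° from the x-axis; with |BG| = 15.4, G = (-26.90, 31.26). Then |TG| = |G − T| = 41.23.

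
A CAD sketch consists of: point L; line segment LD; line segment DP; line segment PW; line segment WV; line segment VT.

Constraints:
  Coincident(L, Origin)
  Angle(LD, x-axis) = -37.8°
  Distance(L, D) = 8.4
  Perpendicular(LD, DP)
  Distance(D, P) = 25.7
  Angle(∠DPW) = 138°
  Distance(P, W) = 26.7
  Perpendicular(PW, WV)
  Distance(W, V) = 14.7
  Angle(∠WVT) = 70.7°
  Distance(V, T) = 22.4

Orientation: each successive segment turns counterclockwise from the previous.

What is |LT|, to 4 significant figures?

24.96

L is at the origin; LD runs at -37.8° with length 8.4, so D = (6.637, -5.148). LD ⟂ DP, so DP runs at 52.20°; with |DP| = 25.7, P = (22.39, 15.16). ∠DPW = 138.0° gives PW at 94.20° from the x-axis; with |PW| = 26.7, W = (20.43, 41.79). PW is perpendicular to WV, so WV runs at -175.8°; with |WV| = 14.7, V = (5.773, 40.71). ∠WVT = 70.7° gives VT at -66.50° from the x-axis; with |VT| = 22.4, T = (14.71, 20.17). Then |LT| = |T − L| = 24.96.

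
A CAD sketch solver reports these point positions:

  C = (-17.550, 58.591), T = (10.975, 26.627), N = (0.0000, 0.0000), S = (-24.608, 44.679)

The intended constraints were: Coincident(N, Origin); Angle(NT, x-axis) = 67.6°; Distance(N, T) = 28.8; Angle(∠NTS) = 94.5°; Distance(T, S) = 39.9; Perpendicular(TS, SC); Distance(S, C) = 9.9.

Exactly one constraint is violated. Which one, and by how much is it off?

Distance(S, C) = 9.9 — off by 5.70.

N = (0.00, 0.00) ✓; NT at 67.60° ✓; |NT| = 28.80 ✓; ∠NTS = 94.50° ✓; |TS| = 39.90 ✓; ∠(TS, SC) = 90.00° ✓; |SC| = 15.60 ✗.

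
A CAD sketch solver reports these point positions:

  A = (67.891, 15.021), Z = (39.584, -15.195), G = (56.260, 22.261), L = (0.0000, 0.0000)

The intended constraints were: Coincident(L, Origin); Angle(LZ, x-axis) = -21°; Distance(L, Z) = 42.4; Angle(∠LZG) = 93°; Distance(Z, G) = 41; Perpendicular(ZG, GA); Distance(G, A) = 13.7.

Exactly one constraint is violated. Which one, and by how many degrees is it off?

Perpendicular(ZG, GA) — off by 7.90°.

L = (0.00, 0.00) ✓; LZ at -21.00° ✓; |LZ| = 42.40 ✓; ∠LZG = 93.00° ✓; |ZG| = 41.00 ✓; ∠(ZG, GA) = 97.90° ✗; |GA| = 13.70 ✓.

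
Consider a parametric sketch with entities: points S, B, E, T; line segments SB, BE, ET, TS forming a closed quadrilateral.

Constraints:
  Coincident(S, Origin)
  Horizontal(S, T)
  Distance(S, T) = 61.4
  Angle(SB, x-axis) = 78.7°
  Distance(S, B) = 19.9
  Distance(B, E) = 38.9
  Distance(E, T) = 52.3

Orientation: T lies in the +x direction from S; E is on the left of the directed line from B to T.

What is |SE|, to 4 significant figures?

55.80

Checks: |BE| = 38.90 ✓; |ET| = 52.30 ✓.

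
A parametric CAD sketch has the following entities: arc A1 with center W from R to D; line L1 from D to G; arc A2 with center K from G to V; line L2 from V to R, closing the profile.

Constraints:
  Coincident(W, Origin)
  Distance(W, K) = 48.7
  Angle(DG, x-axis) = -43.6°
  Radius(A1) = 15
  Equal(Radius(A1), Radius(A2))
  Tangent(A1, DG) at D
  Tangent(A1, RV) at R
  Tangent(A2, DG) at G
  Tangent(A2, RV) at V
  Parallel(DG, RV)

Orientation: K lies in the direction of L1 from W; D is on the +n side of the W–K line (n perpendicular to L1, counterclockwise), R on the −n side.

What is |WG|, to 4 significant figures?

50.96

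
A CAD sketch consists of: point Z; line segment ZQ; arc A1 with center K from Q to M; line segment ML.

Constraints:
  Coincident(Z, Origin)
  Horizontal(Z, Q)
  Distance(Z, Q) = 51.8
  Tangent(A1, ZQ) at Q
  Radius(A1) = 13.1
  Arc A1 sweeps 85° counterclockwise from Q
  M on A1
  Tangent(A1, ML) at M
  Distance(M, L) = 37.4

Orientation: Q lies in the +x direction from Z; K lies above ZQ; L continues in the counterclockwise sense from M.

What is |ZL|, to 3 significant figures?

84.0

On A1, Q sits at bearing -90° from K; an 85° counterclockwise sweep puts M at bearing -5°, so M = K + 13.1·(cos -5°, sin -5°) = (64.9, 12.0). A1 meets ML tangentially, so KM is at right angles to ML, so ML runs along (−sin -5°, cos -5°); with |ML| = 37.4, L = (68.1, 49.2). Then |ZL| = |L − Z| = 84.0.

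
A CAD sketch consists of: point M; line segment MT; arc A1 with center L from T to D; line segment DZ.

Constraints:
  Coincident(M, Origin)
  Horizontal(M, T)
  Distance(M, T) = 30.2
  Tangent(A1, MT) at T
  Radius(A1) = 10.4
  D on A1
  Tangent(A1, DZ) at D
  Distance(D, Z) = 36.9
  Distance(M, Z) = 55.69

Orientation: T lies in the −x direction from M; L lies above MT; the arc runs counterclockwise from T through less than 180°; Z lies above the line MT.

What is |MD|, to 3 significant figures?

23.5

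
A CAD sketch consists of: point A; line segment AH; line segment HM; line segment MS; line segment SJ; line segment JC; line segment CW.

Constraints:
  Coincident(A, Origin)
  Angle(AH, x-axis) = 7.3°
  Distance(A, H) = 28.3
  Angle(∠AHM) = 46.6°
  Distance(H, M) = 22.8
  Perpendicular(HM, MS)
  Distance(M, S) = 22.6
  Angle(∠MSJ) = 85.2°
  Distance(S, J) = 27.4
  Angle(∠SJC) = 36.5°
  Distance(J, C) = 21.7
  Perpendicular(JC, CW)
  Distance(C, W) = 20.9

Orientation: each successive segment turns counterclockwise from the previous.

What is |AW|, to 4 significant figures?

8.229

A is at the origin; AH runs at 7.3° with length 28.3, so H = (28.07, 3.596). ∠AHM = 46.6° gives HM at 140.7° from the x-axis; with |HM| = 22.8, M = (10.43, 18.04). The perpendicularity gives MS at right angles to HM, so MS runs at -129.3°; with |MS| = 22.6, S = (-3.887, 0.5482). ∠MSJ = 85.2° gives SJ at -34.50° from the x-axis; with |SJ| = 27.4, J = (18.69, -14.97). ∠SJC = 36.5° gives JC at 109.0° from the x-axis; with |JC| = 21.7, C = (11.63, 5.546). JC ⟂ CW, so CW runs at -161.0°; with |CW| = 20.9, W = (-8.132, -1.258). Then |AW| = |W − A| = 8.229.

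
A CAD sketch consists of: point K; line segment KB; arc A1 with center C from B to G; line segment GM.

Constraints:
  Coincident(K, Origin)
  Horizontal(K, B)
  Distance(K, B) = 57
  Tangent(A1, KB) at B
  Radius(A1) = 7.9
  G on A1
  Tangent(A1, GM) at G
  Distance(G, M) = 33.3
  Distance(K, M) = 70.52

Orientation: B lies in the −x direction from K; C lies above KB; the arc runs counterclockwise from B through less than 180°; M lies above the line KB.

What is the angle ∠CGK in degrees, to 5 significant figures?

156.34°

Checks: |CG| = 7.900 ✓; ∠(CG, GM) = 90.00° ✓; |GM| = 33.30 ✓; |KM| = 70.52 ✓.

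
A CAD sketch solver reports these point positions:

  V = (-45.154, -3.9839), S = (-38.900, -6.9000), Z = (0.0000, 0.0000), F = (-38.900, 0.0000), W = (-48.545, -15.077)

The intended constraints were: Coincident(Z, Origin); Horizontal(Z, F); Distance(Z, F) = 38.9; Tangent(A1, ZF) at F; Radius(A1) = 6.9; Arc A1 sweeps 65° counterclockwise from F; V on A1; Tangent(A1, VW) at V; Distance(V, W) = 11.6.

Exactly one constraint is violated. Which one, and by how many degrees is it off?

Tangent(A1, VW) at V — off by 8.00°.

Z = (0.00, 0.00) ✓; Z.y = 0.00, F.y = 0.00 ✓; |ZF| = 38.90 ✓; ∠(SF, FZ) = 90.00° ✓; |SF| = 6.900 ✓; bearing(S→V) − bearing(S→F) = 65.00° ✓; |SV| = 6.900 ✓; ∠(SV, VW) = 82.00° ✗; |VW| = 11.60 ✓.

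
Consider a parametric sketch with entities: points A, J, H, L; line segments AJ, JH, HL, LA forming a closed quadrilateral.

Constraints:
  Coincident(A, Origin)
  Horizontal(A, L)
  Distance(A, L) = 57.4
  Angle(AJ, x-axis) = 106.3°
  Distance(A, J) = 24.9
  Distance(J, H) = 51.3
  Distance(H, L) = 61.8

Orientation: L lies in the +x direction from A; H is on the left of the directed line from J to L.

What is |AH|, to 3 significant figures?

65.3

Checks: A.y = 0.00, L.y = 0.00 ✓; |JH| = 51.30 ✓; |HL| = 61.80 ✓.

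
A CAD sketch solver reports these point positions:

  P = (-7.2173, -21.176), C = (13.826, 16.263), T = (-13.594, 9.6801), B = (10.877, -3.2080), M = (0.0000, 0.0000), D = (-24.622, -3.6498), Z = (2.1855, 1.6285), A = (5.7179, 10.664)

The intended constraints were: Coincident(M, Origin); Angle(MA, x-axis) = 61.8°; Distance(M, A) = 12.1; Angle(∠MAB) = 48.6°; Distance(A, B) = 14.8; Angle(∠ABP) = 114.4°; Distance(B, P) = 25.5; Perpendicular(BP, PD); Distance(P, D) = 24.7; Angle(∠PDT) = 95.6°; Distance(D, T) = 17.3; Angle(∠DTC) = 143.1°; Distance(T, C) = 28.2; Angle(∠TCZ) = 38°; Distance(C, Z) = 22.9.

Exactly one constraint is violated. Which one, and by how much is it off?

Distance(C, Z) = 22.9 — off by 4.20.

M = (0.00, 0.00) ✓; MA at 61.80° ✓; |MA| = 12.10 ✓; ∠MAB = 48.60° ✓; |AB| = 14.80 ✓; ∠ABP = 114.4° ✓; |BP| = 25.50 ✓; ∠(BP, PD) = 90.00° ✓; |PD| = 24.70 ✓; ∠PDT = 95.60° ✓; |DT| = 17.30 ✓; ∠DTC = 143.1° ✓; |TC| = 28.20 ✓; ∠TCZ = 38.00° ✓; |CZ| = 18.70 ✗.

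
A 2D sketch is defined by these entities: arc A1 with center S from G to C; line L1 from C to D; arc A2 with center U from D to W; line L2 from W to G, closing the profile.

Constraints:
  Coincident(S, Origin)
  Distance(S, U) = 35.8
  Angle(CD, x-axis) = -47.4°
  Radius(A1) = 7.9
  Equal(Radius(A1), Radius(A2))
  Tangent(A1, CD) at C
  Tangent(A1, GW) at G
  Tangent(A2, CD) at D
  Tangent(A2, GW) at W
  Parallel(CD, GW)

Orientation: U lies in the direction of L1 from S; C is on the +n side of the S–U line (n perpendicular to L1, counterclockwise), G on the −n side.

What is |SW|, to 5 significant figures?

36.661

The slot axis is L1's direction at -47.4°, so u = (cos -47.4°, sin -47.4°) = (0.67688, -0.73610) and n = (−sin -47.4°, cos -47.4°) = (0.73610, 0.67688). S is at the origin and U lies 35.8 along u from S, so U = 35.8·u = (24.232, -26.352). Tangency of A1 to both parallel lines with radius 7.9 puts C and G at S ± 7.9·n: C = (5.8152, 5.3473), G = (-5.8152, -5.3473). Equal radii place D and W the same way about U: D = U + 7.9·n = (30.047, -21.005), W = U − 7.9·n = (18.417, -31.700). Then |SW| = |W − S| = 36.661.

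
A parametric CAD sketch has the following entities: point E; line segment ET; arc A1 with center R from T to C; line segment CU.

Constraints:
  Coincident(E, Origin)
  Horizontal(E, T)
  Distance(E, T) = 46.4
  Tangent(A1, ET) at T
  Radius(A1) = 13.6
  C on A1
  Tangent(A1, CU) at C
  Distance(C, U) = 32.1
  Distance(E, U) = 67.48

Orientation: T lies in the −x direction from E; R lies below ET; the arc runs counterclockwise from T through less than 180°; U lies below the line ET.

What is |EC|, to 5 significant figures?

61.900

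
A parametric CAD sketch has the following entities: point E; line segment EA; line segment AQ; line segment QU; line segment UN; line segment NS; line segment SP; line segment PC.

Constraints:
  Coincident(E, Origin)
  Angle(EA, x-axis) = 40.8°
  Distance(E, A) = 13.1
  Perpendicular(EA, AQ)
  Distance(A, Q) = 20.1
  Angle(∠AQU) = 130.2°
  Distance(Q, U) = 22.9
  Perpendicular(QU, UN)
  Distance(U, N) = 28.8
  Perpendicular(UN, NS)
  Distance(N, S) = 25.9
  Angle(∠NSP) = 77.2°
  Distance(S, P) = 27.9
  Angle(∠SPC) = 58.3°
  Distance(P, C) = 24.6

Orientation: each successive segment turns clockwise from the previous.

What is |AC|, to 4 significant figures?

33.88

E is at the origin; EA runs at 40.8° with length 13.1, so A = (9.917, 8.560). The perpendicularity gives AQ at right angles to EA, so AQ runs at -49.20°; with |AQ| = 20.1, Q = (23.05, -6.656). ∠AQU = 130.2° gives QU at -99.00° from the x-axis; with |QU| = 22.9, U = (19.47, -29.27). QU is perpendicular to UN, so UN runs at 171.0°; with |UN| = 28.8, N = (-8.977, -24.77). UN is perpendicular to NS, so NS runs at 81.00°; with |NS| = 25.9, S = (-4.926, 0.8126). ∠NSP = 77.2° gives SP at -21.80° from the x-axis; with |SP| = 27.9, P = (20.98, -9.549). ∠SPC = 58.3° gives PC at -143.5° from the x-axis; with |PC| = 24.6, C = (1.204, -24.18). Then |AC| = |C − A| = 33.88.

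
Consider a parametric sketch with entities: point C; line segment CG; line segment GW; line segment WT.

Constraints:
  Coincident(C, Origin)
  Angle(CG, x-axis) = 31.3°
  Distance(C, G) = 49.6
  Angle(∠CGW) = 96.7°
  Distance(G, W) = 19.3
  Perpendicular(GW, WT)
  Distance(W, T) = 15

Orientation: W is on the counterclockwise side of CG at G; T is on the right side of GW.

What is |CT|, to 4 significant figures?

68.98

C is at the origin; CG runs at 31.3° with length 49.6, so G = 49.6·(cos 31.3°, sin 31.3°) = (42.38, 25.77). ∠CGW = 96.7°, so GW runs at 31.3° + (180° − 96.7°) = 114.6° from the x-axis; with |GW| = 19.3, W = G + 19.3·(cos 114.6°, sin 114.6°) = (34.35, 43.32). GW ⟂ WT; with |WT| = 15.0 on the right of GW, T = W + 15.0·(0.9092, 0.4163) = (47.99, 49.56). Then |CT| = |T − C| = 68.98.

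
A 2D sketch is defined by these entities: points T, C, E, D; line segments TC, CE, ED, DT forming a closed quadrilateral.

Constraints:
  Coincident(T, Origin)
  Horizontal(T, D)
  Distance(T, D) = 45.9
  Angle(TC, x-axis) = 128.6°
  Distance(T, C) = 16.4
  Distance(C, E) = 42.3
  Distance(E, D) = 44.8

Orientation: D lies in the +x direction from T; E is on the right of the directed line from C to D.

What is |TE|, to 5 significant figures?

26.477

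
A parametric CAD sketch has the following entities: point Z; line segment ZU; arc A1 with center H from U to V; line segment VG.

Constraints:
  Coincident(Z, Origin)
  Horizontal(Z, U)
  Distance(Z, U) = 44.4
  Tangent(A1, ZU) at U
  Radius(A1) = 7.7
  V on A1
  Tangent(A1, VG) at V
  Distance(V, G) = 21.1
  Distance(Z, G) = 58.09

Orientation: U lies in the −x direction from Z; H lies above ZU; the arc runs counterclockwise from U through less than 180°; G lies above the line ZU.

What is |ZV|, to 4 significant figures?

39.94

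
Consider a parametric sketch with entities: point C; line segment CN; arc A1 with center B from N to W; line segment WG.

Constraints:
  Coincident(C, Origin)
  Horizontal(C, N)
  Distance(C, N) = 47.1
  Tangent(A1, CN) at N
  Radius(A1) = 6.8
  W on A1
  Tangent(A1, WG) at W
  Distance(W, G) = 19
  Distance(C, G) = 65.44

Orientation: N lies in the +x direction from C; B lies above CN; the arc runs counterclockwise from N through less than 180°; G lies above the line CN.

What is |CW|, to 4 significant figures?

53.16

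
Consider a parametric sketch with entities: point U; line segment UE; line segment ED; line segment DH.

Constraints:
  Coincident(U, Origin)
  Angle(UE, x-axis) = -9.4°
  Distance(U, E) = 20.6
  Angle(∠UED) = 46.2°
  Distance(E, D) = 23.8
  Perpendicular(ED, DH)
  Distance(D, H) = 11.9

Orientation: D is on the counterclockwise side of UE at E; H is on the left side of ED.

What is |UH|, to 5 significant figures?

9.9929

U is at the origin; UE runs at -9.4° with length 20.6, so E = 20.6·(cos -9.4°, sin -9.4°) = (20.323, -3.3645). ∠UED = 46.2°, so ED runs at -9.4° + (180° − 46.2°) = 124.40° from the x-axis; with |ED| = 23.8, D = E + 23.8·(cos 124.40°, sin 124.40°) = (6.8772, 16.273). ED is perpendicular to DH; with |DH| = 11.9 on the left of ED, H = D + 11.9·(-0.82511, -0.56497) = (-2.9417, 9.5501). Then |UH| = |H − U| = 9.9929.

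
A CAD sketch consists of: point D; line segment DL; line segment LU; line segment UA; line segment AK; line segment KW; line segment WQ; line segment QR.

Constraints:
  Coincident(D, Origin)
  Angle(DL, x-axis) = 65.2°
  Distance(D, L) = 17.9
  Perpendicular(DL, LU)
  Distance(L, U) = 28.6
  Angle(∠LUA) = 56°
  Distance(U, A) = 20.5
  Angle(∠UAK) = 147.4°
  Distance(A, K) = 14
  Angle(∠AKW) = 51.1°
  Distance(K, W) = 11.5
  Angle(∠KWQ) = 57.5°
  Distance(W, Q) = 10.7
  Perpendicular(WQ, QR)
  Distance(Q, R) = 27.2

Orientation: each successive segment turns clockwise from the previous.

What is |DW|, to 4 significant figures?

9.772

∠UAK = 147.4° gives AK at 178.6° from the x-axis; with |AK| = 14.0, K = (1.940, -6.025). ∠AKW = 51.1° gives KW at 49.70° from the x-axis; with |KW| = 11.5, W = (9.378, 2.746). Then |DW| = |W − D| = 9.772.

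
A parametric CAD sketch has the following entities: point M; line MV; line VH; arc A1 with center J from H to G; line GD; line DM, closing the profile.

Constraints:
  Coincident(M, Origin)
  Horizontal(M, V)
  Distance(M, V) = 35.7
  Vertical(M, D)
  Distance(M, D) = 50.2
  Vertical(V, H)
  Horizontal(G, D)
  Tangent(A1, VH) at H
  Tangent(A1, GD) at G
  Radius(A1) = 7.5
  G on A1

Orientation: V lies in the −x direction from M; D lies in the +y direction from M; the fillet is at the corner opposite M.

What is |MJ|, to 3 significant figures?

51.2

M is at the origin; M and V share the same y with |MV| = 35.7 and V on the −x side, so V = (-35.7, 0.00). M and D share the same x with |MD| = 50.2 and D on the +y side, so D = (0.00, 50.2). The virtual corner opposite M is at (-35.7, 50.2). A1 meets VH tangentially, so JH is at right angles to VH and tangency of A1 to GD means the radius JG is perpendicular to GD, with radius 7.5, so the center J sits 7.5 in from both sides at J = (-28.2, 42.7). Then |MJ| = |J − M| = 51.2.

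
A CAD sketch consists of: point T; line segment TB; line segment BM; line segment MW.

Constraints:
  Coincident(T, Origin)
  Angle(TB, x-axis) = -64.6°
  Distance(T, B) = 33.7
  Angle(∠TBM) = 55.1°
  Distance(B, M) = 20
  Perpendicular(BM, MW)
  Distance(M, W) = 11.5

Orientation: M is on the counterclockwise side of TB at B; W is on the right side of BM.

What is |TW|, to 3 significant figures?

39.1

∠TBM = 55.1°, so BM runs at -64.6° + (180° − 55.1°) = 60.3° from the x-axis; with |BM| = 20.0, M = B + 20.0·(cos 60.3°, sin 60.3°) = (24.4, -13.1). BM is perpendicular to MW; with |MW| = 11.5 on the right of BM, W = M + 11.5·(0.869, -0.495) = (34.4, -18.8). Then |TW| = |W − T| = 39.1.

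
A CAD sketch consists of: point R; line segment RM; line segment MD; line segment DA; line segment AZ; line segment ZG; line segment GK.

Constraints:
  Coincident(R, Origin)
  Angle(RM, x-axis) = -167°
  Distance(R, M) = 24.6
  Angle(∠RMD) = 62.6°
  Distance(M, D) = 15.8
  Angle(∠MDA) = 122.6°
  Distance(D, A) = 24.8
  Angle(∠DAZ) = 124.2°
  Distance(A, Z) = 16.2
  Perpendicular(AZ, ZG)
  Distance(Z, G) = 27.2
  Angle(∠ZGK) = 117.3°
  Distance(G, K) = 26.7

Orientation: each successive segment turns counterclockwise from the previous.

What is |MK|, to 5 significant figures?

4.4161

AZ is perpendicular to ZG, so ZG runs at 153.60°; with |ZG| = 27.2, G = (-6.3189, 12.404). ∠ZGK = 117.3° gives GK at -143.70° from the x-axis; with |GK| = 26.7, K = (-27.837, -3.4025). Then |MK| = |K − M| = 4.4161.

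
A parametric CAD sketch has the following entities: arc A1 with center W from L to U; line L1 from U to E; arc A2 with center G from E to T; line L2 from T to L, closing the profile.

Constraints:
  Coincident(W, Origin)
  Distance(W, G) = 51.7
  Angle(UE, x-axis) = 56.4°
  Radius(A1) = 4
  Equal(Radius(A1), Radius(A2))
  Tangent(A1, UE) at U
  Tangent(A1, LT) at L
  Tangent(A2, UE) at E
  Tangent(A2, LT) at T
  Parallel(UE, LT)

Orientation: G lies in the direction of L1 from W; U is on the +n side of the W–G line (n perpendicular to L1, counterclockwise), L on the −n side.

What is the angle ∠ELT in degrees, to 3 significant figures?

8.80°

The slot axis is L1's direction at 56.4°, so u = (cos 56.4°, sin 56.4°) = (0.553, 0.833) and n = (−sin 56.4°, cos 56.4°) = (-0.833, 0.553). W is at the origin and G lies 51.7 along u from W, so G = 51.7·u = (28.6, 43.1). Tangency of A1 to both parallel lines with radius 4.0 puts U and L at W ± 4.0·n: U = (-3.33, 2.21), L = (3.33, -2.21). Equal radii place E and T the same way about G: E = G + 4.0·n = (25.3, 45.3), T = G − 4.0·n = (31.9, 40.8). Then cos ∠ELT = LE·LT / (|LE||LT|), giving 8.80°.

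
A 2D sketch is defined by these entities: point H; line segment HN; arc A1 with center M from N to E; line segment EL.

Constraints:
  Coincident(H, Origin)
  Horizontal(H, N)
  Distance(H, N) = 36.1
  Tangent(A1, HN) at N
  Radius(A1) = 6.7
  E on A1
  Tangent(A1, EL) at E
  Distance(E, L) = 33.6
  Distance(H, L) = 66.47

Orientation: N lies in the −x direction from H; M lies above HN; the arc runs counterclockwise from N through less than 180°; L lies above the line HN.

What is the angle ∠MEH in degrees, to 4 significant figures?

109.9°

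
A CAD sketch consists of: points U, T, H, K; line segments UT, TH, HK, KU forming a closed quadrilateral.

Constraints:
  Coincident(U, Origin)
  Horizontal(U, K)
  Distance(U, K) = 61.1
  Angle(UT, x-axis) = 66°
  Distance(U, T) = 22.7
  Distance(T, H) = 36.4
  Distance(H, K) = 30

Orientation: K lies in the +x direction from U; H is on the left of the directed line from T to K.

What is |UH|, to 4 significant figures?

52.01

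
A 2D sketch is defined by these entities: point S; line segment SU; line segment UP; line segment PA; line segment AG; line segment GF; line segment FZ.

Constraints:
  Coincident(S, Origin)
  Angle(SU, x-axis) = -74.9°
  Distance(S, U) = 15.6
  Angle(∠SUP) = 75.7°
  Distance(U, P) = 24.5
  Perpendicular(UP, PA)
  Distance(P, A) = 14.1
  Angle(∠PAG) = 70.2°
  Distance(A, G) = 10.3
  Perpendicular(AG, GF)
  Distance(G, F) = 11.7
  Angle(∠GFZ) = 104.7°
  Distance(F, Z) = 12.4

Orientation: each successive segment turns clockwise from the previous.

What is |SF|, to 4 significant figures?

21.52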